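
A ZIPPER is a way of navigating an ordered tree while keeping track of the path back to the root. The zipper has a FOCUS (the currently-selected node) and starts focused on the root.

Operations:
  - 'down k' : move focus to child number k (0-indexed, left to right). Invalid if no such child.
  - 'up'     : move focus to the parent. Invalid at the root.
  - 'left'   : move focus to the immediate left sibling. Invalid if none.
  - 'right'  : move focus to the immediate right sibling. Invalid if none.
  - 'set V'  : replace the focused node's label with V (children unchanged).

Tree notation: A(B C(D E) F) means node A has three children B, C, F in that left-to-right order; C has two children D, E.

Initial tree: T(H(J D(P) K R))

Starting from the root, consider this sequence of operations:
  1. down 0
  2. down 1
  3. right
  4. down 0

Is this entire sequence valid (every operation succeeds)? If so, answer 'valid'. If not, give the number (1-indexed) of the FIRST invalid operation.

Step 1 (down 0): focus=H path=0 depth=1 children=['J', 'D', 'K', 'R'] left=[] right=[] parent=T
Step 2 (down 1): focus=D path=0/1 depth=2 children=['P'] left=['J'] right=['K', 'R'] parent=H
Step 3 (right): focus=K path=0/2 depth=2 children=[] left=['J', 'D'] right=['R'] parent=H
Step 4 (down 0): INVALID

Answer: 4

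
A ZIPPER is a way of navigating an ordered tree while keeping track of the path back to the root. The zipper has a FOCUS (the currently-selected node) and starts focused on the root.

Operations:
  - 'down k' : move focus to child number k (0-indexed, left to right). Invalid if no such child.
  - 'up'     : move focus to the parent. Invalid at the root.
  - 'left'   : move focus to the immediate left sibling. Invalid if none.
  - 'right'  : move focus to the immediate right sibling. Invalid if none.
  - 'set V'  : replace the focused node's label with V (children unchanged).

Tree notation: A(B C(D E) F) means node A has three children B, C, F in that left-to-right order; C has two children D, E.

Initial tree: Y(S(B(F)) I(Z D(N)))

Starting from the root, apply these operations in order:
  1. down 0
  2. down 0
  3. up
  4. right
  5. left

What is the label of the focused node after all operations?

Step 1 (down 0): focus=S path=0 depth=1 children=['B'] left=[] right=['I'] parent=Y
Step 2 (down 0): focus=B path=0/0 depth=2 children=['F'] left=[] right=[] parent=S
Step 3 (up): focus=S path=0 depth=1 children=['B'] left=[] right=['I'] parent=Y
Step 4 (right): focus=I path=1 depth=1 children=['Z', 'D'] left=['S'] right=[] parent=Y
Step 5 (left): focus=S path=0 depth=1 children=['B'] left=[] right=['I'] parent=Y

Answer: S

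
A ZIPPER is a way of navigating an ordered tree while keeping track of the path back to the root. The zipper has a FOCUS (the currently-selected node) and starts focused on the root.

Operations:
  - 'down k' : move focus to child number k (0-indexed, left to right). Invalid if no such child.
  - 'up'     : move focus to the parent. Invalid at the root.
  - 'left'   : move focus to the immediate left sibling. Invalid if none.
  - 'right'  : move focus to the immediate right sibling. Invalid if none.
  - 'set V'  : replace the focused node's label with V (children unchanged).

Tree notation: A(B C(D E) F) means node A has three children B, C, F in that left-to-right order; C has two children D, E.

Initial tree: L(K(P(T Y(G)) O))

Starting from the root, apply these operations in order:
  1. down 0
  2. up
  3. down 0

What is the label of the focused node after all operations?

Step 1 (down 0): focus=K path=0 depth=1 children=['P', 'O'] left=[] right=[] parent=L
Step 2 (up): focus=L path=root depth=0 children=['K'] (at root)
Step 3 (down 0): focus=K path=0 depth=1 children=['P', 'O'] left=[] right=[] parent=L

Answer: K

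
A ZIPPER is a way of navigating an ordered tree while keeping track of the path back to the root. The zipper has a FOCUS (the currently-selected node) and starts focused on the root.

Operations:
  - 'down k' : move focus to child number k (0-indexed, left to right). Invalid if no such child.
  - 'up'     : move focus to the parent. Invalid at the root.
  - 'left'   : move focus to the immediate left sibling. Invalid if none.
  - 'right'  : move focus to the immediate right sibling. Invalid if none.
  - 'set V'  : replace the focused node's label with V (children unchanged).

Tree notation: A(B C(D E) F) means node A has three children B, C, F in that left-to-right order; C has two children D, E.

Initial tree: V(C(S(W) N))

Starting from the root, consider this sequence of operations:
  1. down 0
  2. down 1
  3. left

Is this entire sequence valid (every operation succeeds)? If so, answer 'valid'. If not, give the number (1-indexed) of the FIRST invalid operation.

Step 1 (down 0): focus=C path=0 depth=1 children=['S', 'N'] left=[] right=[] parent=V
Step 2 (down 1): focus=N path=0/1 depth=2 children=[] left=['S'] right=[] parent=C
Step 3 (left): focus=S path=0/0 depth=2 children=['W'] left=[] right=['N'] parent=C

Answer: valid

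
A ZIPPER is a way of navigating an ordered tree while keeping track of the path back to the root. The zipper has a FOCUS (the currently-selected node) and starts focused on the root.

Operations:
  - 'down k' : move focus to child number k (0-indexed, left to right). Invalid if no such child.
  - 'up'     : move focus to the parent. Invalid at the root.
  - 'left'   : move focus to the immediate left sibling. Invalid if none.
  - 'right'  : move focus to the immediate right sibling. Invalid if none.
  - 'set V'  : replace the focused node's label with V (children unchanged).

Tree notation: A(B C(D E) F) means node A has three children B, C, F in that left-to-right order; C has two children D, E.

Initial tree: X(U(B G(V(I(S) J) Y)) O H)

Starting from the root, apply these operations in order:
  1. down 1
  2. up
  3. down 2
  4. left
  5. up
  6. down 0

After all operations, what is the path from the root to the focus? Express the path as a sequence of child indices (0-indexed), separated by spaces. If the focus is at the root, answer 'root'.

Answer: 0

Derivation:
Step 1 (down 1): focus=O path=1 depth=1 children=[] left=['U'] right=['H'] parent=X
Step 2 (up): focus=X path=root depth=0 children=['U', 'O', 'H'] (at root)
Step 3 (down 2): focus=H path=2 depth=1 children=[] left=['U', 'O'] right=[] parent=X
Step 4 (left): focus=O path=1 depth=1 children=[] left=['U'] right=['H'] parent=X
Step 5 (up): focus=X path=root depth=0 children=['U', 'O', 'H'] (at root)
Step 6 (down 0): focus=U path=0 depth=1 children=['B', 'G'] left=[] right=['O', 'H'] parent=X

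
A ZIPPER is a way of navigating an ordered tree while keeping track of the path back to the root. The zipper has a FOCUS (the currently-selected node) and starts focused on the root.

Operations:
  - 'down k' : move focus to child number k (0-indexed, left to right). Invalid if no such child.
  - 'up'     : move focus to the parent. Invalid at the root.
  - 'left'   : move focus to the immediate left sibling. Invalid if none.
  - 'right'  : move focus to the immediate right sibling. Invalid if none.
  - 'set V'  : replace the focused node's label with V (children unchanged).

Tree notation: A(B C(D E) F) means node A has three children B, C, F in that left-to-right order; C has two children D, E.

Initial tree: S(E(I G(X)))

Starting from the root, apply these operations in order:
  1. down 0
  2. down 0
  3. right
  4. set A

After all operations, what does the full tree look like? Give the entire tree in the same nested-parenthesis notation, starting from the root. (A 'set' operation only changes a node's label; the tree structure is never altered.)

Answer: S(E(I A(X)))

Derivation:
Step 1 (down 0): focus=E path=0 depth=1 children=['I', 'G'] left=[] right=[] parent=S
Step 2 (down 0): focus=I path=0/0 depth=2 children=[] left=[] right=['G'] parent=E
Step 3 (right): focus=G path=0/1 depth=2 children=['X'] left=['I'] right=[] parent=E
Step 4 (set A): focus=A path=0/1 depth=2 children=['X'] left=['I'] right=[] parent=E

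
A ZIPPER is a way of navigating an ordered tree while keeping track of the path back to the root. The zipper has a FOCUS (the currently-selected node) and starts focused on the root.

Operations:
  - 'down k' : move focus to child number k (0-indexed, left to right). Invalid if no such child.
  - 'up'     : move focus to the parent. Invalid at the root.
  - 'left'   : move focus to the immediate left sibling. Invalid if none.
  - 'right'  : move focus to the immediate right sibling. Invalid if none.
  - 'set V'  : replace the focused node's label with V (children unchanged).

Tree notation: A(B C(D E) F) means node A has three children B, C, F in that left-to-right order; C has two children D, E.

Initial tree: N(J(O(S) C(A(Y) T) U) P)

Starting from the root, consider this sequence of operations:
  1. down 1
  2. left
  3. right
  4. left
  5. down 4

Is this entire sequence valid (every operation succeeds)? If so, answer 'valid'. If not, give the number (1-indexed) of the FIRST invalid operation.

Step 1 (down 1): focus=P path=1 depth=1 children=[] left=['J'] right=[] parent=N
Step 2 (left): focus=J path=0 depth=1 children=['O', 'C', 'U'] left=[] right=['P'] parent=N
Step 3 (right): focus=P path=1 depth=1 children=[] left=['J'] right=[] parent=N
Step 4 (left): focus=J path=0 depth=1 children=['O', 'C', 'U'] left=[] right=['P'] parent=N
Step 5 (down 4): INVALID

Answer: 5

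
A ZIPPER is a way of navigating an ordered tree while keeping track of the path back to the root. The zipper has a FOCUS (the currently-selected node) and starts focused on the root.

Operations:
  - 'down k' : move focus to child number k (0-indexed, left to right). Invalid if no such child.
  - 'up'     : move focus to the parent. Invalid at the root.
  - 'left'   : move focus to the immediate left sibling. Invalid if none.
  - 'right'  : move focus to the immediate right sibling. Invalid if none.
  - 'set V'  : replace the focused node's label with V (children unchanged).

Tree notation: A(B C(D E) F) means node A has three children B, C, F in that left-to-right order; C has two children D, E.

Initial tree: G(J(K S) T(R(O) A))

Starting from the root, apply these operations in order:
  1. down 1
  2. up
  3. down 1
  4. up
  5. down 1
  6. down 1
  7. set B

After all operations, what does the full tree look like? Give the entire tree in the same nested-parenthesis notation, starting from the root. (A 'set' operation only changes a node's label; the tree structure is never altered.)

Answer: G(J(K S) T(R(O) B))

Derivation:
Step 1 (down 1): focus=T path=1 depth=1 children=['R', 'A'] left=['J'] right=[] parent=G
Step 2 (up): focus=G path=root depth=0 children=['J', 'T'] (at root)
Step 3 (down 1): focus=T path=1 depth=1 children=['R', 'A'] left=['J'] right=[] parent=G
Step 4 (up): focus=G path=root depth=0 children=['J', 'T'] (at root)
Step 5 (down 1): focus=T path=1 depth=1 children=['R', 'A'] left=['J'] right=[] parent=G
Step 6 (down 1): focus=A path=1/1 depth=2 children=[] left=['R'] right=[] parent=T
Step 7 (set B): focus=B path=1/1 depth=2 children=[] left=['R'] right=[] parent=T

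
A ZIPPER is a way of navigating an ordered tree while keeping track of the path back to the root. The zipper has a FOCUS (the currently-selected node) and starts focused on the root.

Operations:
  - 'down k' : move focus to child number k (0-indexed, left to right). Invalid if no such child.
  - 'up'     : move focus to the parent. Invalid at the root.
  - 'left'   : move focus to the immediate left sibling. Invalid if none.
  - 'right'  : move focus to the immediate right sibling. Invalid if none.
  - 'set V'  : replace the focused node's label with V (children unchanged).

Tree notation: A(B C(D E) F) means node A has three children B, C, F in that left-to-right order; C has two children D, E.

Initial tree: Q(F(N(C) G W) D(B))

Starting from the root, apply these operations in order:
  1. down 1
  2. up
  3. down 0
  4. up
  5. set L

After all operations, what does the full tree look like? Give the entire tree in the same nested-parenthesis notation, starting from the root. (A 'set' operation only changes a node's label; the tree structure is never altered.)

Step 1 (down 1): focus=D path=1 depth=1 children=['B'] left=['F'] right=[] parent=Q
Step 2 (up): focus=Q path=root depth=0 children=['F', 'D'] (at root)
Step 3 (down 0): focus=F path=0 depth=1 children=['N', 'G', 'W'] left=[] right=['D'] parent=Q
Step 4 (up): focus=Q path=root depth=0 children=['F', 'D'] (at root)
Step 5 (set L): focus=L path=root depth=0 children=['F', 'D'] (at root)

Answer: L(F(N(C) G W) D(B))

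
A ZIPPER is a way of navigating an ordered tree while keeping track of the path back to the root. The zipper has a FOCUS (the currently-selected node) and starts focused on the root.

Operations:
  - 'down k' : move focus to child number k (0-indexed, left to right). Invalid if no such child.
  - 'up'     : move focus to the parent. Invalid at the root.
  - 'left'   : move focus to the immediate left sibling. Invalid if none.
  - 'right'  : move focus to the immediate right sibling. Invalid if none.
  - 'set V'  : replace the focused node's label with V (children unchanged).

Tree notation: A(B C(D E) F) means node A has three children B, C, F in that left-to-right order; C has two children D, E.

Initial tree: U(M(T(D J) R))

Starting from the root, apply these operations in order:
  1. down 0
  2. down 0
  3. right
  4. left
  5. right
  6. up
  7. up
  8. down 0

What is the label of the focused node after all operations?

Step 1 (down 0): focus=M path=0 depth=1 children=['T', 'R'] left=[] right=[] parent=U
Step 2 (down 0): focus=T path=0/0 depth=2 children=['D', 'J'] left=[] right=['R'] parent=M
Step 3 (right): focus=R path=0/1 depth=2 children=[] left=['T'] right=[] parent=M
Step 4 (left): focus=T path=0/0 depth=2 children=['D', 'J'] left=[] right=['R'] parent=M
Step 5 (right): focus=R path=0/1 depth=2 children=[] left=['T'] right=[] parent=M
Step 6 (up): focus=M path=0 depth=1 children=['T', 'R'] left=[] right=[] parent=U
Step 7 (up): focus=U path=root depth=0 children=['M'] (at root)
Step 8 (down 0): focus=M path=0 depth=1 children=['T', 'R'] left=[] right=[] parent=U

Answer: M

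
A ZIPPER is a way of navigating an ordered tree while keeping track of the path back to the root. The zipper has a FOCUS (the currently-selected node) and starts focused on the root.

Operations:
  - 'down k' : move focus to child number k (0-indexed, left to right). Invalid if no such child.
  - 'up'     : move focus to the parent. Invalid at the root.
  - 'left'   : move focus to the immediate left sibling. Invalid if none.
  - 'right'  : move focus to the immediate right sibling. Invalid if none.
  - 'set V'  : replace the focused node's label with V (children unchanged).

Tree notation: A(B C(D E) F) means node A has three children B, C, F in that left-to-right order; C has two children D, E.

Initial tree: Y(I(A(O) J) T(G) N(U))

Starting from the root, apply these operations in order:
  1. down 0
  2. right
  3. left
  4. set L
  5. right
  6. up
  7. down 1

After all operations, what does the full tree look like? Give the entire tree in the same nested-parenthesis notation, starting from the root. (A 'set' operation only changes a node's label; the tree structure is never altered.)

Answer: Y(L(A(O) J) T(G) N(U))

Derivation:
Step 1 (down 0): focus=I path=0 depth=1 children=['A', 'J'] left=[] right=['T', 'N'] parent=Y
Step 2 (right): focus=T path=1 depth=1 children=['G'] left=['I'] right=['N'] parent=Y
Step 3 (left): focus=I path=0 depth=1 children=['A', 'J'] left=[] right=['T', 'N'] parent=Y
Step 4 (set L): focus=L path=0 depth=1 children=['A', 'J'] left=[] right=['T', 'N'] parent=Y
Step 5 (right): focus=T path=1 depth=1 children=['G'] left=['L'] right=['N'] parent=Y
Step 6 (up): focus=Y path=root depth=0 children=['L', 'T', 'N'] (at root)
Step 7 (down 1): focus=T path=1 depth=1 children=['G'] left=['L'] right=['N'] parent=Y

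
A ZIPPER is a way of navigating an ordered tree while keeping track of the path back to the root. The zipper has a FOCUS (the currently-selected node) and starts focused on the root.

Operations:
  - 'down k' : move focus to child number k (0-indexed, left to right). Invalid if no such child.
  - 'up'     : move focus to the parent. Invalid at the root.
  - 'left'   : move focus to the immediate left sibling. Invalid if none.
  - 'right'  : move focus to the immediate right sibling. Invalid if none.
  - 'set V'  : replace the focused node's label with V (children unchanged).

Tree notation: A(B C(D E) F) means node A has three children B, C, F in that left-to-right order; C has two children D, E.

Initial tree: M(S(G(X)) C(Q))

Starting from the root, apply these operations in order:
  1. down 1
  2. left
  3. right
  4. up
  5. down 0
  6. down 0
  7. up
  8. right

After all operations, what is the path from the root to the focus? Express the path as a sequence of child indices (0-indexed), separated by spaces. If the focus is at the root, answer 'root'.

Step 1 (down 1): focus=C path=1 depth=1 children=['Q'] left=['S'] right=[] parent=M
Step 2 (left): focus=S path=0 depth=1 children=['G'] left=[] right=['C'] parent=M
Step 3 (right): focus=C path=1 depth=1 children=['Q'] left=['S'] right=[] parent=M
Step 4 (up): focus=M path=root depth=0 children=['S', 'C'] (at root)
Step 5 (down 0): focus=S path=0 depth=1 children=['G'] left=[] right=['C'] parent=M
Step 6 (down 0): focus=G path=0/0 depth=2 children=['X'] left=[] right=[] parent=S
Step 7 (up): focus=S path=0 depth=1 children=['G'] left=[] right=['C'] parent=M
Step 8 (right): focus=C path=1 depth=1 children=['Q'] left=['S'] right=[] parent=M

Answer: 1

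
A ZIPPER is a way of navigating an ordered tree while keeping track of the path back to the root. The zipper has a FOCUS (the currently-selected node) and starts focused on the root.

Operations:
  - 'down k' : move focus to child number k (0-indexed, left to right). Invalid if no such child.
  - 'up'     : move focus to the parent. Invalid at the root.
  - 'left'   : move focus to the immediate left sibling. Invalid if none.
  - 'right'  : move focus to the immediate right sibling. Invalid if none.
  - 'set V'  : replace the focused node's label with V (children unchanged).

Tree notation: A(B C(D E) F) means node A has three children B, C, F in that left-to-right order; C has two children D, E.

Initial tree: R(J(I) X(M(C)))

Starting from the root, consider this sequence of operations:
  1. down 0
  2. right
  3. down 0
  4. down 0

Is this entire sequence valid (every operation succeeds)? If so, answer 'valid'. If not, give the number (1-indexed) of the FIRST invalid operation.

Answer: valid

Derivation:
Step 1 (down 0): focus=J path=0 depth=1 children=['I'] left=[] right=['X'] parent=R
Step 2 (right): focus=X path=1 depth=1 children=['M'] left=['J'] right=[] parent=R
Step 3 (down 0): focus=M path=1/0 depth=2 children=['C'] left=[] right=[] parent=X
Step 4 (down 0): focus=C path=1/0/0 depth=3 children=[] left=[] right=[] parent=M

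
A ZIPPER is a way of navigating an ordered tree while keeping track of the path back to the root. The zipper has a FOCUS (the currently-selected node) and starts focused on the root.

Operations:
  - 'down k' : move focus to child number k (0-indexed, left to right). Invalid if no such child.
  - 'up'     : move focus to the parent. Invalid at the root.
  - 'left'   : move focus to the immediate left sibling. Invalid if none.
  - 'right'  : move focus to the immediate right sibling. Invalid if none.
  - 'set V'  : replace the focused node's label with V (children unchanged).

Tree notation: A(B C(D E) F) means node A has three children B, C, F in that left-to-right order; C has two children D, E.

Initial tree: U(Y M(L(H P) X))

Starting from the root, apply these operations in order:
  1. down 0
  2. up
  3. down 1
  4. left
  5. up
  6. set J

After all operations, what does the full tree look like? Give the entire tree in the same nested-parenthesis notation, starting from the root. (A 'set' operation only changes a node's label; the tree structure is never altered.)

Step 1 (down 0): focus=Y path=0 depth=1 children=[] left=[] right=['M'] parent=U
Step 2 (up): focus=U path=root depth=0 children=['Y', 'M'] (at root)
Step 3 (down 1): focus=M path=1 depth=1 children=['L', 'X'] left=['Y'] right=[] parent=U
Step 4 (left): focus=Y path=0 depth=1 children=[] left=[] right=['M'] parent=U
Step 5 (up): focus=U path=root depth=0 children=['Y', 'M'] (at root)
Step 6 (set J): focus=J path=root depth=0 children=['Y', 'M'] (at root)

Answer: J(Y M(L(H P) X))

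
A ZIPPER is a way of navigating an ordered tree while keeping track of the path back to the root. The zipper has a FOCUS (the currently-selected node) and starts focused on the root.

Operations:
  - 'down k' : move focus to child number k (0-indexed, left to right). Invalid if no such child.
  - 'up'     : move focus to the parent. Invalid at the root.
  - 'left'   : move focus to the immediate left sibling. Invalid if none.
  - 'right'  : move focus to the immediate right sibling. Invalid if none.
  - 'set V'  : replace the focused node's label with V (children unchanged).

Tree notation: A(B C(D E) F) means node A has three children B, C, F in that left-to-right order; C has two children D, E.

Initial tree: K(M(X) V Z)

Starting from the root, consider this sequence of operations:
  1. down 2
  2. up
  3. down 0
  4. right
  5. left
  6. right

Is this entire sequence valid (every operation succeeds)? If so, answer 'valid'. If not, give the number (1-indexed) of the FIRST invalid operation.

Answer: valid

Derivation:
Step 1 (down 2): focus=Z path=2 depth=1 children=[] left=['M', 'V'] right=[] parent=K
Step 2 (up): focus=K path=root depth=0 children=['M', 'V', 'Z'] (at root)
Step 3 (down 0): focus=M path=0 depth=1 children=['X'] left=[] right=['V', 'Z'] parent=K
Step 4 (right): focus=V path=1 depth=1 children=[] left=['M'] right=['Z'] parent=K
Step 5 (left): focus=M path=0 depth=1 children=['X'] left=[] right=['V', 'Z'] parent=K
Step 6 (right): focus=V path=1 depth=1 children=[] left=['M'] right=['Z'] parent=K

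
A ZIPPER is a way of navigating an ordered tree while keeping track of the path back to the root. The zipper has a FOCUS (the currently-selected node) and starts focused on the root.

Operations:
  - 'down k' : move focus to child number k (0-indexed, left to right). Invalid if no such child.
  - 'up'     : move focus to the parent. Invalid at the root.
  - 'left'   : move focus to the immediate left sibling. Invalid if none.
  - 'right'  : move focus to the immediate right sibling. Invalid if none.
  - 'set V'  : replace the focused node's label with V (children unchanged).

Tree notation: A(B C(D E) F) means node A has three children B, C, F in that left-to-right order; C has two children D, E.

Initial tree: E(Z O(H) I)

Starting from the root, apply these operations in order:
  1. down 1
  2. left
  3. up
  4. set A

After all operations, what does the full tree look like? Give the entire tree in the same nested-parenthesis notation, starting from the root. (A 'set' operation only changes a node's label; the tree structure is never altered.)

Answer: A(Z O(H) I)

Derivation:
Step 1 (down 1): focus=O path=1 depth=1 children=['H'] left=['Z'] right=['I'] parent=E
Step 2 (left): focus=Z path=0 depth=1 children=[] left=[] right=['O', 'I'] parent=E
Step 3 (up): focus=E path=root depth=0 children=['Z', 'O', 'I'] (at root)
Step 4 (set A): focus=A path=root depth=0 children=['Z', 'O', 'I'] (at root)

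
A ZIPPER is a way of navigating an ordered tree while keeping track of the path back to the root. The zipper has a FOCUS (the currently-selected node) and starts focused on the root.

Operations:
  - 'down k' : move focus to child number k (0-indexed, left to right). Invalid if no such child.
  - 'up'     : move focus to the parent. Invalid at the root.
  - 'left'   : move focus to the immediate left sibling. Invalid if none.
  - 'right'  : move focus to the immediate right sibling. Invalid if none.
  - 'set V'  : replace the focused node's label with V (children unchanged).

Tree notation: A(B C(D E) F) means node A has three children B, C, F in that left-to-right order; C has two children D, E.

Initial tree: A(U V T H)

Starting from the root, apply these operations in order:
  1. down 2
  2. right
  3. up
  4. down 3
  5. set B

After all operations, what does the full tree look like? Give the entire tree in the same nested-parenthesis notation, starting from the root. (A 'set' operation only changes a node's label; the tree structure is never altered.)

Answer: A(U V T B)

Derivation:
Step 1 (down 2): focus=T path=2 depth=1 children=[] left=['U', 'V'] right=['H'] parent=A
Step 2 (right): focus=H path=3 depth=1 children=[] left=['U', 'V', 'T'] right=[] parent=A
Step 3 (up): focus=A path=root depth=0 children=['U', 'V', 'T', 'H'] (at root)
Step 4 (down 3): focus=H path=3 depth=1 children=[] left=['U', 'V', 'T'] right=[] parent=A
Step 5 (set B): focus=B path=3 depth=1 children=[] left=['U', 'V', 'T'] right=[] parent=A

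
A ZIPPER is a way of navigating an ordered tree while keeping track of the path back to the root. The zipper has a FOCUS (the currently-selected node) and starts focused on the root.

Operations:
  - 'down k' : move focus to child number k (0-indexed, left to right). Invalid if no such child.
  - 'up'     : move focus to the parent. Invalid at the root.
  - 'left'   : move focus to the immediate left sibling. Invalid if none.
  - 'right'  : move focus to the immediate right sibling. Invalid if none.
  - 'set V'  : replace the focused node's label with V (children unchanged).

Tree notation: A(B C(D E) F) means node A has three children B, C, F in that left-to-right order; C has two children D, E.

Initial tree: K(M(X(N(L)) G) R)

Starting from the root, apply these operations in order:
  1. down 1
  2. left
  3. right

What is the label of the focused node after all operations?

Answer: R

Derivation:
Step 1 (down 1): focus=R path=1 depth=1 children=[] left=['M'] right=[] parent=K
Step 2 (left): focus=M path=0 depth=1 children=['X', 'G'] left=[] right=['R'] parent=K
Step 3 (right): focus=R path=1 depth=1 children=[] left=['M'] right=[] parent=K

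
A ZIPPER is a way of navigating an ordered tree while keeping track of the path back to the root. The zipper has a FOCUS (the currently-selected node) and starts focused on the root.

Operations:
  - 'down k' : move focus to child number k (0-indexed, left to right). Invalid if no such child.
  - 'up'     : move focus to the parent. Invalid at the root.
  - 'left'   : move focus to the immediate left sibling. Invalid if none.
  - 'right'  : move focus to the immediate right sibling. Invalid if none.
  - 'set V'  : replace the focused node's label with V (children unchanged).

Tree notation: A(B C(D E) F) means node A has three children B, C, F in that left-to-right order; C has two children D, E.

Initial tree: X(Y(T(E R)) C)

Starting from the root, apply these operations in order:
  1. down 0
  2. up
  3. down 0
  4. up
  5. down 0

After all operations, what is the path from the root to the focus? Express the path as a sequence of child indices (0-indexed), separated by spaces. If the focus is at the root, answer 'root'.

Step 1 (down 0): focus=Y path=0 depth=1 children=['T'] left=[] right=['C'] parent=X
Step 2 (up): focus=X path=root depth=0 children=['Y', 'C'] (at root)
Step 3 (down 0): focus=Y path=0 depth=1 children=['T'] left=[] right=['C'] parent=X
Step 4 (up): focus=X path=root depth=0 children=['Y', 'C'] (at root)
Step 5 (down 0): focus=Y path=0 depth=1 children=['T'] left=[] right=['C'] parent=X

Answer: 0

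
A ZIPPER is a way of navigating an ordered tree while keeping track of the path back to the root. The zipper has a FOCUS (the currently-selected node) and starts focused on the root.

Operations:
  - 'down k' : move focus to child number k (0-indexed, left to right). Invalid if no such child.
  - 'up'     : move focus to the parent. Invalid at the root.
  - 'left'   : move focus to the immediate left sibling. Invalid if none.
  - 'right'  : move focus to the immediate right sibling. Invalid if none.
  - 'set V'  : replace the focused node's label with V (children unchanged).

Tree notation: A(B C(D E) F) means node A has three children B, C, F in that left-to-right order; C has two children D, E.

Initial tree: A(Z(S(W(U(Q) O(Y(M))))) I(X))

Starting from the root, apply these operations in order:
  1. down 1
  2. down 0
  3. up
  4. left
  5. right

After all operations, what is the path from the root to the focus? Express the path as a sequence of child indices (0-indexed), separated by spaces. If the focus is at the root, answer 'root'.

Answer: 1

Derivation:
Step 1 (down 1): focus=I path=1 depth=1 children=['X'] left=['Z'] right=[] parent=A
Step 2 (down 0): focus=X path=1/0 depth=2 children=[] left=[] right=[] parent=I
Step 3 (up): focus=I path=1 depth=1 children=['X'] left=['Z'] right=[] parent=A
Step 4 (left): focus=Z path=0 depth=1 children=['S'] left=[] right=['I'] parent=A
Step 5 (right): focus=I path=1 depth=1 children=['X'] left=['Z'] right=[] parent=A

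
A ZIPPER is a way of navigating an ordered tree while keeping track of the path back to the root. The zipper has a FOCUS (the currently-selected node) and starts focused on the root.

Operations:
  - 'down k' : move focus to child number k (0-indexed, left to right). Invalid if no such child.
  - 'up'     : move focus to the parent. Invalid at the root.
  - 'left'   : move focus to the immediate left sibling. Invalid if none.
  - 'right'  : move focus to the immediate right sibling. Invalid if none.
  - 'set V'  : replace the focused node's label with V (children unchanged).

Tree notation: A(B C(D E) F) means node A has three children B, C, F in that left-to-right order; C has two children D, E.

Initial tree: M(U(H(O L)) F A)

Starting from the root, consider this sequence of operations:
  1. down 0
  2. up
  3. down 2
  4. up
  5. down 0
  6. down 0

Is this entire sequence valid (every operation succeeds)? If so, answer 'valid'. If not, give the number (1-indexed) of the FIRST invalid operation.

Answer: valid

Derivation:
Step 1 (down 0): focus=U path=0 depth=1 children=['H'] left=[] right=['F', 'A'] parent=M
Step 2 (up): focus=M path=root depth=0 children=['U', 'F', 'A'] (at root)
Step 3 (down 2): focus=A path=2 depth=1 children=[] left=['U', 'F'] right=[] parent=M
Step 4 (up): focus=M path=root depth=0 children=['U', 'F', 'A'] (at root)
Step 5 (down 0): focus=U path=0 depth=1 children=['H'] left=[] right=['F', 'A'] parent=M
Step 6 (down 0): focus=H path=0/0 depth=2 children=['O', 'L'] left=[] right=[] parent=U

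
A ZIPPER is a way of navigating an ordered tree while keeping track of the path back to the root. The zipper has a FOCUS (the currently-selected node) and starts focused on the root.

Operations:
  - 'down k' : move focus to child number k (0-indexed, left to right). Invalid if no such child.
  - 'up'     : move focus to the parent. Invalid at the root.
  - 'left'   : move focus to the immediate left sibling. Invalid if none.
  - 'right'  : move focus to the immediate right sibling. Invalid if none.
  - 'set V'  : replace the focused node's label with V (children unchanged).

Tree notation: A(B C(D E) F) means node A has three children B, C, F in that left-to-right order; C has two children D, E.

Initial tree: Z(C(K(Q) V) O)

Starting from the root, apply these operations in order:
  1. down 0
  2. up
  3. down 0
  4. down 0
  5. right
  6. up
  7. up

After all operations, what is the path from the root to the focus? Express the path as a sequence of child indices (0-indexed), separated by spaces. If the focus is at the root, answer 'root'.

Step 1 (down 0): focus=C path=0 depth=1 children=['K', 'V'] left=[] right=['O'] parent=Z
Step 2 (up): focus=Z path=root depth=0 children=['C', 'O'] (at root)
Step 3 (down 0): focus=C path=0 depth=1 children=['K', 'V'] left=[] right=['O'] parent=Z
Step 4 (down 0): focus=K path=0/0 depth=2 children=['Q'] left=[] right=['V'] parent=C
Step 5 (right): focus=V path=0/1 depth=2 children=[] left=['K'] right=[] parent=C
Step 6 (up): focus=C path=0 depth=1 children=['K', 'V'] left=[] right=['O'] parent=Z
Step 7 (up): focus=Z path=root depth=0 children=['C', 'O'] (at root)

Answer: root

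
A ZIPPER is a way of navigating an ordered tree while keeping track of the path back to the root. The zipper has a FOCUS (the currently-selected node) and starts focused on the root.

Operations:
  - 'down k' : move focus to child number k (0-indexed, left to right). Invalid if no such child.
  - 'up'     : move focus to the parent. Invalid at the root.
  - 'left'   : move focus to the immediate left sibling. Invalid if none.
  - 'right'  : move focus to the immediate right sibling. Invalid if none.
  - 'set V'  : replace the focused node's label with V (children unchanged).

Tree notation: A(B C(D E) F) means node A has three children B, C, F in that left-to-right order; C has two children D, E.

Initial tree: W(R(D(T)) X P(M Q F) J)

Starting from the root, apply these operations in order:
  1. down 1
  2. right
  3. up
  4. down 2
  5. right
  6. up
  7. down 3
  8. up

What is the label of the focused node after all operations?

Answer: W

Derivation:
Step 1 (down 1): focus=X path=1 depth=1 children=[] left=['R'] right=['P', 'J'] parent=W
Step 2 (right): focus=P path=2 depth=1 children=['M', 'Q', 'F'] left=['R', 'X'] right=['J'] parent=W
Step 3 (up): focus=W path=root depth=0 children=['R', 'X', 'P', 'J'] (at root)
Step 4 (down 2): focus=P path=2 depth=1 children=['M', 'Q', 'F'] left=['R', 'X'] right=['J'] parent=W
Step 5 (right): focus=J path=3 depth=1 children=[] left=['R', 'X', 'P'] right=[] parent=W
Step 6 (up): focus=W path=root depth=0 children=['R', 'X', 'P', 'J'] (at root)
Step 7 (down 3): focus=J path=3 depth=1 children=[] left=['R', 'X', 'P'] right=[] parent=W
Step 8 (up): focus=W path=root depth=0 children=['R', 'X', 'P', 'J'] (at root)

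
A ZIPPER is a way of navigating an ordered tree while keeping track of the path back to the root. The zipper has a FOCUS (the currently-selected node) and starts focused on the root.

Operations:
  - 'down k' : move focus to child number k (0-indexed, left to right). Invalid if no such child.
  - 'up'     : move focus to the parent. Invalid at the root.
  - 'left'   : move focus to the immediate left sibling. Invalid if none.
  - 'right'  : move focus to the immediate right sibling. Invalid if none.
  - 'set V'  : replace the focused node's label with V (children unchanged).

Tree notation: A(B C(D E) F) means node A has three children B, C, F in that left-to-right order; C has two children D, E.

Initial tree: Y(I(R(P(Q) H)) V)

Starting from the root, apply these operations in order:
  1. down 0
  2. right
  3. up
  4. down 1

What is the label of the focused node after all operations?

Answer: V

Derivation:
Step 1 (down 0): focus=I path=0 depth=1 children=['R'] left=[] right=['V'] parent=Y
Step 2 (right): focus=V path=1 depth=1 children=[] left=['I'] right=[] parent=Y
Step 3 (up): focus=Y path=root depth=0 children=['I', 'V'] (at root)
Step 4 (down 1): focus=V path=1 depth=1 children=[] left=['I'] right=[] parent=Y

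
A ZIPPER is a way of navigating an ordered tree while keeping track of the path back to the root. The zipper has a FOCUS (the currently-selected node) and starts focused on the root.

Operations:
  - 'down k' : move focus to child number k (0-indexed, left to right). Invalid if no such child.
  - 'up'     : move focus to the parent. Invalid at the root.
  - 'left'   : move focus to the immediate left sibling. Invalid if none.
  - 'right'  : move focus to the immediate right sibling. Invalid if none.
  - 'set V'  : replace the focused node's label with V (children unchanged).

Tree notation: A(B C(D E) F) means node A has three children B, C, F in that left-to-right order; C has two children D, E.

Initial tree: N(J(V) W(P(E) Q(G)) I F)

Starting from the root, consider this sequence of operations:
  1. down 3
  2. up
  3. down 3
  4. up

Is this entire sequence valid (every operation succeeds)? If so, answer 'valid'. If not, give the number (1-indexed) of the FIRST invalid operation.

Answer: valid

Derivation:
Step 1 (down 3): focus=F path=3 depth=1 children=[] left=['J', 'W', 'I'] right=[] parent=N
Step 2 (up): focus=N path=root depth=0 children=['J', 'W', 'I', 'F'] (at root)
Step 3 (down 3): focus=F path=3 depth=1 children=[] left=['J', 'W', 'I'] right=[] parent=N
Step 4 (up): focus=N path=root depth=0 children=['J', 'W', 'I', 'F'] (at root)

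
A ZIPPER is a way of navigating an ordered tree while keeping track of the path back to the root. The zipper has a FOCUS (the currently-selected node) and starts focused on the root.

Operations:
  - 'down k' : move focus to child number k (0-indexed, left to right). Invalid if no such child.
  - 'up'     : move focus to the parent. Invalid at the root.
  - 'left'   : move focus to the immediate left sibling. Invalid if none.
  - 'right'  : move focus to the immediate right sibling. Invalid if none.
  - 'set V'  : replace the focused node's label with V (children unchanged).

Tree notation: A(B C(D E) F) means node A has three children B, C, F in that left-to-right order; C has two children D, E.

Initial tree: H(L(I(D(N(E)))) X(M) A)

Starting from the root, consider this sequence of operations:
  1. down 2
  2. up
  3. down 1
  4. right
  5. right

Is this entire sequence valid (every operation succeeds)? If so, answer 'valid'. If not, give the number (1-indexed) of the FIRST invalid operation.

Answer: 5

Derivation:
Step 1 (down 2): focus=A path=2 depth=1 children=[] left=['L', 'X'] right=[] parent=H
Step 2 (up): focus=H path=root depth=0 children=['L', 'X', 'A'] (at root)
Step 3 (down 1): focus=X path=1 depth=1 children=['M'] left=['L'] right=['A'] parent=H
Step 4 (right): focus=A path=2 depth=1 children=[] left=['L', 'X'] right=[] parent=H
Step 5 (right): INVALID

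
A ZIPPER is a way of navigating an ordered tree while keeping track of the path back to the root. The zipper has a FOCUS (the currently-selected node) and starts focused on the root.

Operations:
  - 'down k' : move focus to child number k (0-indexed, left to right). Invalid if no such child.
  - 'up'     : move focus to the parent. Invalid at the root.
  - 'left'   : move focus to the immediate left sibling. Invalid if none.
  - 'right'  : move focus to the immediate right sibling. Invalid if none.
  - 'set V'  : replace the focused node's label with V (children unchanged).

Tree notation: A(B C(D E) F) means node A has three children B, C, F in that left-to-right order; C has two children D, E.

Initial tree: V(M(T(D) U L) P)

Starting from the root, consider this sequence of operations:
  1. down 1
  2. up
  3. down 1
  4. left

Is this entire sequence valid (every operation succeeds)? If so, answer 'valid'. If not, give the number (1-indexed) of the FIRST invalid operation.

Step 1 (down 1): focus=P path=1 depth=1 children=[] left=['M'] right=[] parent=V
Step 2 (up): focus=V path=root depth=0 children=['M', 'P'] (at root)
Step 3 (down 1): focus=P path=1 depth=1 children=[] left=['M'] right=[] parent=V
Step 4 (left): focus=M path=0 depth=1 children=['T', 'U', 'L'] left=[] right=['P'] parent=V

Answer: valid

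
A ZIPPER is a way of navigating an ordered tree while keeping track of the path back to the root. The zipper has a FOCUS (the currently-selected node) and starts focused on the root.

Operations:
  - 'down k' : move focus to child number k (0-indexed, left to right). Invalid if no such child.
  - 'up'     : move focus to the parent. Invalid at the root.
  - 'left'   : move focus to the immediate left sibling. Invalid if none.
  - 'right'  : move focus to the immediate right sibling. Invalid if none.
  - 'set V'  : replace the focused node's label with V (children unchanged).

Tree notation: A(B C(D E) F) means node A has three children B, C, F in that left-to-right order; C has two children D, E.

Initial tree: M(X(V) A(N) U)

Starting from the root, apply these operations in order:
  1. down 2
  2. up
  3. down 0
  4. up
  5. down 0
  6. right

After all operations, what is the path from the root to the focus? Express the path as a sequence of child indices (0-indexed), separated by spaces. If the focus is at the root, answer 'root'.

Answer: 1

Derivation:
Step 1 (down 2): focus=U path=2 depth=1 children=[] left=['X', 'A'] right=[] parent=M
Step 2 (up): focus=M path=root depth=0 children=['X', 'A', 'U'] (at root)
Step 3 (down 0): focus=X path=0 depth=1 children=['V'] left=[] right=['A', 'U'] parent=M
Step 4 (up): focus=M path=root depth=0 children=['X', 'A', 'U'] (at root)
Step 5 (down 0): focus=X path=0 depth=1 children=['V'] left=[] right=['A', 'U'] parent=M
Step 6 (right): focus=A path=1 depth=1 children=['N'] left=['X'] right=['U'] parent=M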